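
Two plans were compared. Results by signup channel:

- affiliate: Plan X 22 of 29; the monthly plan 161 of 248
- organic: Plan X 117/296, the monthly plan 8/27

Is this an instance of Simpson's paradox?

Yes

Affiliate: Plan X 22/29 = 75.9%, the monthly plan 161/248 = 64.9% → Plan X
Organic: Plan X 117/296 = 39.5%, the monthly plan 8/27 = 29.6% → Plan X
Overall: Plan X 139/325 = 42.8%, the monthly plan 169/275 = 61.5% → the monthly plan
Plan X wins each signup group but the monthly plan wins overall — the comparison reverses. Plan X's customers skew toward organic, which has a lower base rate.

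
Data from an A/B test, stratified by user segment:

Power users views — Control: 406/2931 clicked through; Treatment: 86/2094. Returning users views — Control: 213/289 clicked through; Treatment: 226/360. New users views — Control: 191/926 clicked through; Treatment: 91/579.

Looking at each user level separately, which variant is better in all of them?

Control

Power users: Control 406/2931 = 13.9%, Treatment 86/2094 = 4.1% → Control
Returning users: Control 213/289 = 73.7%, Treatment 226/360 = 62.8% → Control
New users: Control 191/926 = 20.6%, Treatment 91/579 = 15.7% → Control
Control has the higher rate in all 3 groups.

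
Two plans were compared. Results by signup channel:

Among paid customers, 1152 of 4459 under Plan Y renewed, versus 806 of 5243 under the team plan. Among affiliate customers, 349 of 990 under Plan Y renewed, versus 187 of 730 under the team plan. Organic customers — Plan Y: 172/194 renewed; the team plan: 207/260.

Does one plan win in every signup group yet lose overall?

No

Paid: Plan Y 1152/4459 = 25.8%, the team plan 806/5243 = 15.4% → Plan Y
Affiliate: Plan Y 349/990 = 35.3%, the team plan 187/730 = 25.6% → Plan Y
Organic: Plan Y 172/194 = 88.7%, the team plan 207/260 = 79.6% → Plan Y
Overall: Plan Y 1673/5643 = 29.6%, the team plan 1200/6233 = 19.3% → Plan Y
Plan Y wins overall and in every signup group — no reversal.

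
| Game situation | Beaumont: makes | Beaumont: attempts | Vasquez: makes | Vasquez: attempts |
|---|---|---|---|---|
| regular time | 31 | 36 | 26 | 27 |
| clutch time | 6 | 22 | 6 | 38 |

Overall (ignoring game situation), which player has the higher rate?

Beaumont

Regular time: Beaumont 31/36 = 86.1%, Vasquez 26/27 = 96.3% → Vasquez
Clutch time: Beaumont 6/22 = 27.3%, Vasquez 6/38 = 15.8% → Beaumont
Overall: Beaumont 37/58 = 63.8%, Vasquez 32/65 = 49.2% → Beaumont
(Neither sweeps every game group, but Beaumont has the higher pooled rate.)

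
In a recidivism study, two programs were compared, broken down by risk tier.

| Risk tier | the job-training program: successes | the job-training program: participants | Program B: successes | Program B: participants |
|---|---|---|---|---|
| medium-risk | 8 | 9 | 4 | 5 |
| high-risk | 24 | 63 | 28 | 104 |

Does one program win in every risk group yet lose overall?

No

Medium-risk: the job-training program 8/9 = 88.9%, Program B 4/5 = 80.0% → the job-training program
High-risk: the job-training program 24/63 = 38.1%, Program B 28/104 = 26.9% → the job-training program
Overall: the job-training program 32/72 = 44.4%, Program B 32/109 = 29.4% → the job-training program
The job-training program wins overall and in every risk group — no reversal.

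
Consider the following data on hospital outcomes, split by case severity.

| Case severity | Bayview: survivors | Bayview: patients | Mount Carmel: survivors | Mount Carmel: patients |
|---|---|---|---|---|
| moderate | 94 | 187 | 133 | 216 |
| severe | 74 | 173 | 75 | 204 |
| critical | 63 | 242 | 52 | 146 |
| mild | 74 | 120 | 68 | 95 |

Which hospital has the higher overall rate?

Mount Carmel

Moderate: Bayview 94/187 = 50.3%, Mount Carmel 133/216 = 61.6% → Mount Carmel
Severe: Bayview 74/173 = 42.8%, Mount Carmel 75/204 = 36.8% → Bayview
Critical: Bayview 63/242 = 26.0%, Mount Carmel 52/146 = 35.6% → Mount Carmel
Mild: Bayview 74/120 = 61.7%, Mount Carmel 68/95 = 71.6% → Mount Carmel
Overall: Bayview 305/722 = 42.2%, Mount Carmel 328/661 = 49.6% → Mount Carmel
(Neither sweeps every case group, but Mount Carmel has the higher pooled rate.)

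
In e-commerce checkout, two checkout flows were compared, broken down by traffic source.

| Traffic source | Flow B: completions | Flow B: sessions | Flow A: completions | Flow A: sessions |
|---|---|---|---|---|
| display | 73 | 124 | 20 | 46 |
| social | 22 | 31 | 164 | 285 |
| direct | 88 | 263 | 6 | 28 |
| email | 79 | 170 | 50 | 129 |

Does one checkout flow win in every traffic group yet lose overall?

Yes

Display: Flow B 73/124 = 58.9%, Flow A 20/46 = 43.5% → Flow B
Social: Flow B 22/31 = 71.0%, Flow A 164/285 = 57.5% → Flow B
Direct: Flow B 88/263 = 33.5%, Flow A 6/28 = 21.4% → Flow B
Email: Flow B 79/170 = 46.5%, Flow A 50/129 = 38.8% → Flow B
Overall: Flow B 262/588 = 44.6%, Flow A 240/488 = 49.2% → Flow A
Flow B wins each traffic group but Flow A wins overall — the comparison reverses. Flow B's sessions skew toward direct, which has a lower base rate.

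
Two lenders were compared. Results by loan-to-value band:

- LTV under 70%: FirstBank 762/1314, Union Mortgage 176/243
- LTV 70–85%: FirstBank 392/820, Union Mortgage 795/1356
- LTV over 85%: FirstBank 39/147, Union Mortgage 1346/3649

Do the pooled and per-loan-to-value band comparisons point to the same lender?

No

LTV under 70%: FirstBank 762/1314 = 58.0%, Union Mortgage 176/243 = 72.4% → Union Mortgage
LTV 70–85%: FirstBank 392/820 = 47.8%, Union Mortgage 795/1356 = 58.6% → Union Mortgage
LTV over 85%: FirstBank 39/147 = 26.5%, Union Mortgage 1346/3649 = 36.9% → Union Mortgage
Overall: FirstBank 1193/2281 = 52.3%, Union Mortgage 2317/5248 = 44.2% → FirstBank
Union Mortgage wins each loan-to-value group but FirstBank wins overall — the comparison reverses. Union Mortgage's loans skew toward LTV over 85%, which has a lower base rate.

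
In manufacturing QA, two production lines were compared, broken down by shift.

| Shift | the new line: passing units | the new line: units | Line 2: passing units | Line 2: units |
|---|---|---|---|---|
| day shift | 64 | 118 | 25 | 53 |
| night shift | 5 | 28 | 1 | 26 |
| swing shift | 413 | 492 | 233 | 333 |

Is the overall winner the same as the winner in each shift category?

Day shift: the new line 64/118 = 54.2%, Line 2 25/53 = 47.2% → the new line
Night shift: the new line 5/28 = 17.9%, Line 2 1/26 = 3.8% → the new line
Swing shift: the new line 413/492 = 83.9%, Line 2 233/333 = 70.0% → the new line
Overall: the new line 482/638 = 75.5%, Line 2 259/412 = 62.9% → the new line
The new line wins overall and in every shift group — no reversal.

Yes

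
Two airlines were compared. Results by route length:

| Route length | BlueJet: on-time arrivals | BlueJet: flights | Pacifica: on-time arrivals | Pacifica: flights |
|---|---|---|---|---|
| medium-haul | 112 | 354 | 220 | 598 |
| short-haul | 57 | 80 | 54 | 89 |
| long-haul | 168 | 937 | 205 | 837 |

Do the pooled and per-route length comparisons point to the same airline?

No

Medium-haul: BlueJet 112/354 = 31.6%, Pacifica 220/598 = 36.8% → Pacifica
Short-haul: BlueJet 57/80 = 71.2%, Pacifica 54/89 = 60.7% → BlueJet
Long-haul: BlueJet 168/937 = 17.9%, Pacifica 205/837 = 24.5% → Pacifica
Overall: BlueJet 337/1371 = 24.6%, Pacifica 479/1524 = 31.4% → Pacifica
Neither sweeps: BlueJet wins 1 of 3 groups, Pacifica wins 2. Pacifica wins overall but not every group — no Simpson reversal.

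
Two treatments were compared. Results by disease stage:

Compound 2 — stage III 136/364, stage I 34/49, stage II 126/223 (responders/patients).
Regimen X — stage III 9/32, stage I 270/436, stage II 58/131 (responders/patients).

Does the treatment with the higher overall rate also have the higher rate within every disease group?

Stage III: Compound 2 136/364 = 37.4%, Regimen X 9/32 = 28.1% → Compound 2
Stage I: Compound 2 34/49 = 69.4%, Regimen X 270/436 = 61.9% → Compound 2
Stage II: Compound 2 126/223 = 56.5%, Regimen X 58/131 = 44.3% → Compound 2
Overall: Compound 2 296/636 = 46.5%, Regimen X 337/599 = 56.3% → Regimen X
Compound 2 wins each disease group but Regimen X wins overall — the comparison reverses. Compound 2's patients skew toward stage III, which has a lower base rate.

No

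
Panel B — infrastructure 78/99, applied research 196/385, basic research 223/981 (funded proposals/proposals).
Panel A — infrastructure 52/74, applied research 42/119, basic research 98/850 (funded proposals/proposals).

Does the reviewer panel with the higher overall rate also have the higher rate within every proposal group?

Yes

Infrastructure: Panel B 78/99 = 78.8%, Panel A 52/74 = 70.3% → Panel B
Applied research: Panel B 196/385 = 50.9%, Panel A 42/119 = 35.3% → Panel B
Basic research: Panel B 223/981 = 22.7%, Panel A 98/850 = 11.5% → Panel B
Overall: Panel B 497/1465 = 33.9%, Panel A 192/1043 = 18.4% → Panel B
Panel B wins overall and in every proposal group — no reversal.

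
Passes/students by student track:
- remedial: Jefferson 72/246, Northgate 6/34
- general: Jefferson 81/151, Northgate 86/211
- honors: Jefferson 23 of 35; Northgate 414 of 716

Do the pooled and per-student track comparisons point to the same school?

Remedial: Jefferson 72/246 = 29.3%, Northgate 6/34 = 17.6% → Jefferson
General: Jefferson 81/151 = 53.6%, Northgate 86/211 = 40.8% → Jefferson
Honors: Jefferson 23/35 = 65.7%, Northgate 414/716 = 57.8% → Jefferson
Overall: Jefferson 176/432 = 40.7%, Northgate 506/961 = 52.7% → Northgate
Jefferson wins each student group but Northgate wins overall — the comparison reverses. Jefferson's students skew toward remedial, which has a lower base rate.

No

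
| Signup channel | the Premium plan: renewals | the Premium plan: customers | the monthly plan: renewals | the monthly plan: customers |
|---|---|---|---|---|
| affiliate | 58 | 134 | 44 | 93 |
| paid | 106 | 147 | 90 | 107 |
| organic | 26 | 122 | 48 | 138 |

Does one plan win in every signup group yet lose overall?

No

Affiliate: the Premium plan 58/134 = 43.3%, the monthly plan 44/93 = 47.3% → the monthly plan
Paid: the Premium plan 106/147 = 72.1%, the monthly plan 90/107 = 84.1% → the monthly plan
Organic: the Premium plan 26/122 = 21.3%, the monthly plan 48/138 = 34.8% → the monthly plan
Overall: the Premium plan 190/403 = 47.1%, the monthly plan 182/338 = 53.8% → the monthly plan
The monthly plan wins overall and in every signup group — no reversal.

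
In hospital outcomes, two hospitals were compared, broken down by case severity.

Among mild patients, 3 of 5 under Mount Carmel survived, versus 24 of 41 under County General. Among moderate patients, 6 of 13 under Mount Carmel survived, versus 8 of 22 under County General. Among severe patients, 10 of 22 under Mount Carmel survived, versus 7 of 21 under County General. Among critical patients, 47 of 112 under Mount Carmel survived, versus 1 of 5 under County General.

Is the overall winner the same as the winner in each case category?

No

Mild: Mount Carmel 3/5 = 60.0%, County General 24/41 = 58.5% → Mount Carmel
Moderate: Mount Carmel 6/13 = 46.2%, County General 8/22 = 36.4% → Mount Carmel
Severe: Mount Carmel 10/22 = 45.5%, County General 7/21 = 33.3% → Mount Carmel
Critical: Mount Carmel 47/112 = 42.0%, County General 1/5 = 20.0% → Mount Carmel
Overall: Mount Carmel 66/152 = 43.4%, County General 40/89 = 44.9% → County General
Mount Carmel wins each case group but County General wins overall — the comparison reverses. Mount Carmel's patients skew toward critical, which has a lower base rate.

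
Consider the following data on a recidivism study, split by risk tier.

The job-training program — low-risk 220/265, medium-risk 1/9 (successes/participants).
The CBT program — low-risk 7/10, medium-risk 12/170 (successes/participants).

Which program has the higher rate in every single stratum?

the job-training program

Low-risk: the job-training program 220/265 = 83.0%, the CBT program 7/10 = 70.0% → the job-training program
Medium-risk: the job-training program 1/9 = 11.1%, the CBT program 12/170 = 7.1% → the job-training program
The job-training program has the higher rate in both groups.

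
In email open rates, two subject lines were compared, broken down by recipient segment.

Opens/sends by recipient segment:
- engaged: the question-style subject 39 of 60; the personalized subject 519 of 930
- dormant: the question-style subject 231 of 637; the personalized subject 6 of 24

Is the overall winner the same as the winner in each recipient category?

No

Engaged: the question-style subject 39/60 = 65.0%, the personalized subject 519/930 = 55.8% → the question-style subject
Dormant: the question-style subject 231/637 = 36.3%, the personalized subject 6/24 = 25.0% → the question-style subject
Overall: the question-style subject 270/697 = 38.7%, the personalized subject 525/954 = 55.0% → the personalized subject
The question-style subject wins each recipient group but the personalized subject wins overall — the comparison reverses. The question-style subject's sends skew toward dormant, which has a lower base rate.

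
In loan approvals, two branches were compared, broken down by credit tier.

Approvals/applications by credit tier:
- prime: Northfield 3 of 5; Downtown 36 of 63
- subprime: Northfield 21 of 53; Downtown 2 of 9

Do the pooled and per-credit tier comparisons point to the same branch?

No

Prime: Northfield 3/5 = 60.0%, Downtown 36/63 = 57.1% → Northfield
Subprime: Northfield 21/53 = 39.6%, Downtown 2/9 = 22.2% → Northfield
Overall: Northfield 24/58 = 41.4%, Downtown 38/72 = 52.8% → Downtown
Northfield wins each credit group but Downtown wins overall — the comparison reverses. Northfield's applications skew toward subprime, which has a lower base rate.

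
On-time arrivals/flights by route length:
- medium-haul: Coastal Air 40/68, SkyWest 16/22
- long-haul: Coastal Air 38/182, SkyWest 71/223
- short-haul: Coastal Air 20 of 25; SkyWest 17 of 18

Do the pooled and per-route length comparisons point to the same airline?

Yes

Medium-haul: Coastal Air 40/68 = 58.8%, SkyWest 16/22 = 72.7% → SkyWest
Long-haul: Coastal Air 38/182 = 20.9%, SkyWest 71/223 = 31.8% → SkyWest
Short-haul: Coastal Air 20/25 = 80.0%, SkyWest 17/18 = 94.4% → SkyWest
Overall: Coastal Air 98/275 = 35.6%, SkyWest 104/263 = 39.5% → SkyWest
SkyWest wins overall and in every route group — no reversal.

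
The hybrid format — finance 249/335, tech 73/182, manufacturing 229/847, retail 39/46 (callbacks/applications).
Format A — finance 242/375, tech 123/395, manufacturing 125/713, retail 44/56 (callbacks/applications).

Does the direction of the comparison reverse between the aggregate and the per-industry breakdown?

No

Finance: the hybrid format 249/335 = 74.3%, Format A 242/375 = 64.5% → the hybrid format
Tech: the hybrid format 73/182 = 40.1%, Format A 123/395 = 31.1% → the hybrid format
Manufacturing: the hybrid format 229/847 = 27.0%, Format A 125/713 = 17.5% → the hybrid format
Retail: the hybrid format 39/46 = 84.8%, Format A 44/56 = 78.6% → the hybrid format
Overall: the hybrid format 590/1410 = 41.8%, Format A 534/1539 = 34.7% → the hybrid format
The hybrid format wins overall and in every industry group — no reversal.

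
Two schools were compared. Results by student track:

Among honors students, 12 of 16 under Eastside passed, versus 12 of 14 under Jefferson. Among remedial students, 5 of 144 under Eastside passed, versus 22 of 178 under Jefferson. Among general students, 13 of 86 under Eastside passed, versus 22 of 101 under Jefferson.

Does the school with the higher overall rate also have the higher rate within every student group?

Yes

Honors: Eastside 12/16 = 75.0%, Jefferson 12/14 = 85.7% → Jefferson
Remedial: Eastside 5/144 = 3.5%, Jefferson 22/178 = 12.4% → Jefferson
General: Eastside 13/86 = 15.1%, Jefferson 22/101 = 21.8% → Jefferson
Overall: Eastside 30/246 = 12.2%, Jefferson 56/293 = 19.1% → Jefferson
Jefferson wins overall and in every student group — no reversal.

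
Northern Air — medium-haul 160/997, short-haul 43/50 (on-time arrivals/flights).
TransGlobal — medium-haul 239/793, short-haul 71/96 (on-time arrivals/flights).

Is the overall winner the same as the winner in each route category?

No

Medium-haul: Northern Air 160/997 = 16.0%, TransGlobal 239/793 = 30.1% → TransGlobal
Short-haul: Northern Air 43/50 = 86.0%, TransGlobal 71/96 = 74.0% → Northern Air
Overall: Northern Air 203/1047 = 19.4%, TransGlobal 310/889 = 34.9% → TransGlobal
Neither sweeps: Northern Air wins 1 of 2 groups, TransGlobal wins 1. TransGlobal wins overall but not every group — no Simpson reversal.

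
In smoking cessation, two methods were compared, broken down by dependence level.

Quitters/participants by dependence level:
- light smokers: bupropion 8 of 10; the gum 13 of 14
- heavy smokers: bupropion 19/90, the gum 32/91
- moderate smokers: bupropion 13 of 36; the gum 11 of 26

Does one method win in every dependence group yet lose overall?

No

Light smokers: bupropion 8/10 = 80.0%, the gum 13/14 = 92.9% → the gum
Heavy smokers: bupropion 19/90 = 21.1%, the gum 32/91 = 35.2% → the gum
Moderate smokers: bupropion 13/36 = 36.1%, the gum 11/26 = 42.3% → the gum
Overall: bupropion 40/136 = 29.4%, the gum 56/131 = 42.7% → the gum
The gum wins overall and in every dependence group — no reversal.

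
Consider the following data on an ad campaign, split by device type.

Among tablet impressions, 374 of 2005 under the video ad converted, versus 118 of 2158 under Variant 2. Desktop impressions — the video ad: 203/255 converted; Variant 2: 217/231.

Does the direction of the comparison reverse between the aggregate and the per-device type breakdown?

No

Tablet: the video ad 374/2005 = 18.7%, Variant 2 118/2158 = 5.5% → the video ad
Desktop: the video ad 203/255 = 79.6%, Variant 2 217/231 = 93.9% → Variant 2
Overall: the video ad 577/2260 = 25.5%, Variant 2 335/2389 = 14.0% → the video ad
Neither sweeps: the video ad wins 1 of 2 groups, Variant 2 wins 1. The video ad wins overall but not every group — no Simpson reversal.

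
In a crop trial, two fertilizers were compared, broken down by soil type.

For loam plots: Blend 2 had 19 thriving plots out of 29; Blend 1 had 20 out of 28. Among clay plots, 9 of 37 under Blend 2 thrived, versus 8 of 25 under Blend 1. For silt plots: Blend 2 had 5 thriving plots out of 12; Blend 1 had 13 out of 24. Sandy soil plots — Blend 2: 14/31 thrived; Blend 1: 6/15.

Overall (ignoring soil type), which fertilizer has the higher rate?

Loam: Blend 2 19/29 = 65.5%, Blend 1 20/28 = 71.4% → Blend 1
Clay: Blend 2 9/37 = 24.3%, Blend 1 8/25 = 32.0% → Blend 1
Silt: Blend 2 5/12 = 41.7%, Blend 1 13/24 = 54.2% → Blend 1
Sandy soil: Blend 2 14/31 = 45.2%, Blend 1 6/15 = 40.0% → Blend 2
Overall: Blend 2 47/109 = 43.1%, Blend 1 47/92 = 51.1% → Blend 1
(Neither sweeps every soil group, but Blend 1 has the higher pooled rate.)

Blend 1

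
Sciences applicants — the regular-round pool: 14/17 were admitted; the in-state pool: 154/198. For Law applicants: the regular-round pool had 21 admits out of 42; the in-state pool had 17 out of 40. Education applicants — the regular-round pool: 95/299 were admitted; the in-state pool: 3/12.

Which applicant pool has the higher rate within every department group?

Sciences: the regular-round pool 14/17 = 82.4%, the in-state pool 154/198 = 77.8% → the regular-round pool
Law: the regular-round pool 21/42 = 50.0%, the in-state pool 17/40 = 42.5% → the regular-round pool
Education: the regular-round pool 95/299 = 31.8%, the in-state pool 3/12 = 25.0% → the regular-round pool
The regular-round pool has the higher rate in all 3 groups.

the regular-round pool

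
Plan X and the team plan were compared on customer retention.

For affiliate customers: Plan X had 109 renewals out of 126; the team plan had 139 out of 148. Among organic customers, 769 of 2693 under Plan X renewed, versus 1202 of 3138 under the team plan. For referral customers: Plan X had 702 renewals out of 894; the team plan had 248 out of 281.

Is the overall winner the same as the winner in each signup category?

Affiliate: Plan X 109/126 = 86.5%, the team plan 139/148 = 93.9% → the team plan
Organic: Plan X 769/2693 = 28.6%, the team plan 1202/3138 = 38.3% → the team plan
Referral: Plan X 702/894 = 78.5%, the team plan 248/281 = 88.3% → the team plan
Overall: Plan X 1580/3713 = 42.6%, the team plan 1589/3567 = 44.5% → the team plan
The team plan wins overall and in every signup group — no reversal.

Yes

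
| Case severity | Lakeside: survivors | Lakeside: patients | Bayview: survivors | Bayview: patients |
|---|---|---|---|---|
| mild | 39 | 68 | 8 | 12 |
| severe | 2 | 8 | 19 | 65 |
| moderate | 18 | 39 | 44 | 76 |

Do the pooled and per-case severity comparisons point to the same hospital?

Mild: Lakeside 39/68 = 57.4%, Bayview 8/12 = 66.7% → Bayview
Severe: Lakeside 2/8 = 25.0%, Bayview 19/65 = 29.2% → Bayview
Moderate: Lakeside 18/39 = 46.2%, Bayview 44/76 = 57.9% → Bayview
Overall: Lakeside 59/115 = 51.3%, Bayview 71/153 = 46.4% → Lakeside
Bayview wins each case group but Lakeside wins overall — the comparison reverses. Bayview's patients skew toward severe, which has a lower base rate.

No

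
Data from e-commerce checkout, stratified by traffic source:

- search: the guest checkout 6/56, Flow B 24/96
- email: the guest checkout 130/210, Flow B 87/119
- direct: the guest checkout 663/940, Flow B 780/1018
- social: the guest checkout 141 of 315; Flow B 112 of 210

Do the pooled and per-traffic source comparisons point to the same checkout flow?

Search: the guest checkout 6/56 = 10.7%, Flow B 24/96 = 25.0% → Flow B
Email: the guest checkout 130/210 = 61.9%, Flow B 87/119 = 73.1% → Flow B
Direct: the guest checkout 663/940 = 70.5%, Flow B 780/1018 = 76.6% → Flow B
Social: the guest checkout 141/315 = 44.8%, Flow B 112/210 = 53.3% → Flow B
Overall: the guest checkout 940/1521 = 61.8%, Flow B 1003/1443 = 69.5% → Flow B
Flow B wins overall and in every traffic group — no reversal.

Yes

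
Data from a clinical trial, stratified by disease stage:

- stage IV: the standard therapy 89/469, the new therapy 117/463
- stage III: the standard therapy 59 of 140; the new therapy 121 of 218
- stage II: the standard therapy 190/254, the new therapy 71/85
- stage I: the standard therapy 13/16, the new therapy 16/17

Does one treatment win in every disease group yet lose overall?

No

Stage IV: the standard therapy 89/469 = 19.0%, the new therapy 117/463 = 25.3% → the new therapy
Stage III: the standard therapy 59/140 = 42.1%, the new therapy 121/218 = 55.5% → the new therapy
Stage II: the standard therapy 190/254 = 74.8%, the new therapy 71/85 = 83.5% → the new therapy
Stage I: the standard therapy 13/16 = 81.2%, the new therapy 16/17 = 94.1% → the new therapy
Overall: the standard therapy 351/879 = 39.9%, the new therapy 325/783 = 41.5% → the new therapy
The new therapy wins overall and in every disease group — no reversal.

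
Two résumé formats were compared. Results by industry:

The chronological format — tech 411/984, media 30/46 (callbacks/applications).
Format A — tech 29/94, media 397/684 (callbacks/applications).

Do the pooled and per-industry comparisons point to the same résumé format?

Tech: the chronological format 411/984 = 41.8%, Format A 29/94 = 30.9% → the chronological format
Media: the chronological format 30/46 = 65.2%, Format A 397/684 = 58.0% → the chronological format
Overall: the chronological format 441/1030 = 42.8%, Format A 426/778 = 54.8% → Format A
The chronological format wins each industry group but Format A wins overall — the comparison reverses. The chronological format's applications skew toward tech, which has a lower base rate.

No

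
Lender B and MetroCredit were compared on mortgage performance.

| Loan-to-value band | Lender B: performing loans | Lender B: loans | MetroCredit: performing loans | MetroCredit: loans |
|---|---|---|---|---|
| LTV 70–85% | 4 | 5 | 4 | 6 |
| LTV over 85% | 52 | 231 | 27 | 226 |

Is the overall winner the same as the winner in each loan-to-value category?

LTV 70–85%: Lender B 4/5 = 80.0%, MetroCredit 4/6 = 66.7% → Lender B
LTV over 85%: Lender B 52/231 = 22.5%, MetroCredit 27/226 = 11.9% → Lender B
Overall: Lender B 56/236 = 23.7%, MetroCredit 31/232 = 13.4% → Lender B
Lender B wins overall and in every loan-to-value group — no reversal.

Yes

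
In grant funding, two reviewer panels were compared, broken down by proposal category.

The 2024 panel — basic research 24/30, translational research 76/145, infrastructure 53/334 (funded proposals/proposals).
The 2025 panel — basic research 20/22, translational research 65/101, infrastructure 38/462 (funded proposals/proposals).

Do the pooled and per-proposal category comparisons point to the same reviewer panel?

Basic research: the 2024 panel 24/30 = 80.0%, the 2025 panel 20/22 = 90.9% → the 2025 panel
Translational research: the 2024 panel 76/145 = 52.4%, the 2025 panel 65/101 = 64.4% → the 2025 panel
Infrastructure: the 2024 panel 53/334 = 15.9%, the 2025 panel 38/462 = 8.2% → the 2024 panel
Overall: the 2024 panel 153/509 = 30.1%, the 2025 panel 123/585 = 21.0% → the 2024 panel
Neither sweeps: the 2024 panel wins 1 of 3 groups, the 2025 panel wins 2. The 2024 panel wins overall but not every group — no Simpson reversal.

No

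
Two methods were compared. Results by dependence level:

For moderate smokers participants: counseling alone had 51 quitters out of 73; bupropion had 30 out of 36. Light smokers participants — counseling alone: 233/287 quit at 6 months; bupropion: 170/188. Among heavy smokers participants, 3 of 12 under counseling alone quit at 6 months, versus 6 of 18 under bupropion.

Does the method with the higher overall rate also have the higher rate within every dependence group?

Yes

Moderate smokers: counseling alone 51/73 = 69.9%, bupropion 30/36 = 83.3% → bupropion
Light smokers: counseling alone 233/287 = 81.2%, bupropion 170/188 = 90.4% → bupropion
Heavy smokers: counseling alone 3/12 = 25.0%, bupropion 6/18 = 33.3% → bupropion
Overall: counseling alone 287/372 = 77.2%, bupropion 206/242 = 85.1% → bupropion
Bupropion wins overall and in every dependence group — no reversal.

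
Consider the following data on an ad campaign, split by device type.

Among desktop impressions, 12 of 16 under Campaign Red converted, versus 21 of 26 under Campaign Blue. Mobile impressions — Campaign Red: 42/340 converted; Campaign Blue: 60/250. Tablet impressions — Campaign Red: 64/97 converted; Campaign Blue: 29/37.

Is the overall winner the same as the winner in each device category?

Desktop: Campaign Red 12/16 = 75.0%, Campaign Blue 21/26 = 80.8% → Campaign Blue
Mobile: Campaign Red 42/340 = 12.4%, Campaign Blue 60/250 = 24.0% → Campaign Blue
Tablet: Campaign Red 64/97 = 66.0%, Campaign Blue 29/37 = 78.4% → Campaign Blue
Overall: Campaign Red 118/453 = 26.0%, Campaign Blue 110/313 = 35.1% → Campaign Blue
Campaign Blue wins overall and in every device group — no reversal.

Yes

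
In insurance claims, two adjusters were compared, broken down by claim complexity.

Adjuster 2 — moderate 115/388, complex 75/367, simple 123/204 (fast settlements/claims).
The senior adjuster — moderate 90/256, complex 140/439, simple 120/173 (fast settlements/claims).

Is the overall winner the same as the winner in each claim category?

Yes

Moderate: Adjuster 2 115/388 = 29.6%, the senior adjuster 90/256 = 35.2% → the senior adjuster
Complex: Adjuster 2 75/367 = 20.4%, the senior adjuster 140/439 = 31.9% → the senior adjuster
Simple: Adjuster 2 123/204 = 60.3%, the senior adjuster 120/173 = 69.4% → the senior adjuster
Overall: Adjuster 2 313/959 = 32.6%, the senior adjuster 350/868 = 40.3% → the senior adjuster
The senior adjuster wins overall and in every claim group — no reversal.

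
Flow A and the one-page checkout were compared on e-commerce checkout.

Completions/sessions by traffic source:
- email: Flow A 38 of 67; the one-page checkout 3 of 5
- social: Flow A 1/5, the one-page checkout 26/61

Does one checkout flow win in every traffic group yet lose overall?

Yes

Email: Flow A 38/67 = 56.7%, the one-page checkout 3/5 = 60.0% → the one-page checkout
Social: Flow A 1/5 = 20.0%, the one-page checkout 26/61 = 42.6% → the one-page checkout
Overall: Flow A 39/72 = 54.2%, the one-page checkout 29/66 = 43.9% → Flow A
The one-page checkout wins each traffic group but Flow A wins overall — the comparison reverses. The one-page checkout's sessions skew toward social, which has a lower base rate.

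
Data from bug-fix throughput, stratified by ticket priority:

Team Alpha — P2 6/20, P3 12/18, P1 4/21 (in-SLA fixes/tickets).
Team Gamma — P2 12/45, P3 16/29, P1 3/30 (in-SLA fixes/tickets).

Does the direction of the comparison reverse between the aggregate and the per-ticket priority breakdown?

P2: Team Alpha 6/20 = 30.0%, Team Gamma 12/45 = 26.7% → Team Alpha
P3: Team Alpha 12/18 = 66.7%, Team Gamma 16/29 = 55.2% → Team Alpha
P1: Team Alpha 4/21 = 19.0%, Team Gamma 3/30 = 10.0% → Team Alpha
Overall: Team Alpha 22/59 = 37.3%, Team Gamma 31/104 = 29.8% → Team Alpha
Team Alpha wins overall and in every ticket group — no reversal.

No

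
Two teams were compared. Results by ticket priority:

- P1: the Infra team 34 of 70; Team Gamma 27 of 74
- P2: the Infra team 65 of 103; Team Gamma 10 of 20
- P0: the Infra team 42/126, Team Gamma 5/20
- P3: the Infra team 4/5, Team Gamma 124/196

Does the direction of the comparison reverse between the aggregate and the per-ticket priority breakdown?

Yes

P1: the Infra team 34/70 = 48.6%, Team Gamma 27/74 = 36.5% → the Infra team
P2: the Infra team 65/103 = 63.1%, Team Gamma 10/20 = 50.0% → the Infra team
P0: the Infra team 42/126 = 33.3%, Team Gamma 5/20 = 25.0% → the Infra team
P3: the Infra team 4/5 = 80.0%, Team Gamma 124/196 = 63.3% → the Infra team
Overall: the Infra team 145/304 = 47.7%, Team Gamma 166/310 = 53.5% → Team Gamma
The Infra team wins each ticket group but Team Gamma wins overall — the comparison reverses. The Infra team's tickets skew toward P0, which has a lower base rate.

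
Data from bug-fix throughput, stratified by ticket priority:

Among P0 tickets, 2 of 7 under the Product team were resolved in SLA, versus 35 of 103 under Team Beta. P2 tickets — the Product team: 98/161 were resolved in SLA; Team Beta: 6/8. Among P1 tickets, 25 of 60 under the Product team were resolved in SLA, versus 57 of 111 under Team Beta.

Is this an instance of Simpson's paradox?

P0: the Product team 2/7 = 28.6%, Team Beta 35/103 = 34.0% → Team Beta
P2: the Product team 98/161 = 60.9%, Team Beta 6/8 = 75.0% → Team Beta
P1: the Product team 25/60 = 41.7%, Team Beta 57/111 = 51.4% → Team Beta
Overall: the Product team 125/228 = 54.8%, Team Beta 98/222 = 44.1% → the Product team
Team Beta wins each ticket group but the Product team wins overall — the comparison reverses. Team Beta's tickets skew toward P0, which has a lower base rate.

Yes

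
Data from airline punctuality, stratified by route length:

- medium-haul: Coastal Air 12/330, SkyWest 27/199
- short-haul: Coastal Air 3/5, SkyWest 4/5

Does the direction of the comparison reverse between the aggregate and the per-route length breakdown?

No

Medium-haul: Coastal Air 12/330 = 3.6%, SkyWest 27/199 = 13.6% → SkyWest
Short-haul: Coastal Air 3/5 = 60.0%, SkyWest 4/5 = 80.0% → SkyWest
Overall: Coastal Air 15/335 = 4.5%, SkyWest 31/204 = 15.2% → SkyWest
SkyWest wins overall and in every route group — no reversal.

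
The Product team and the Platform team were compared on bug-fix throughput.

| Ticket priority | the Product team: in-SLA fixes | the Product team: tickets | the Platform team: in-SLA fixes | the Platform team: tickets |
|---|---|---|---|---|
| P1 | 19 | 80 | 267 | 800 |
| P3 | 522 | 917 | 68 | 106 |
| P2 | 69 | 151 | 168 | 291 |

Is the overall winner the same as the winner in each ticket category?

No

P1: the Product team 19/80 = 23.8%, the Platform team 267/800 = 33.4% → the Platform team
P3: the Product team 522/917 = 56.9%, the Platform team 68/106 = 64.2% → the Platform team
P2: the Product team 69/151 = 45.7%, the Platform team 168/291 = 57.7% → the Platform team
Overall: the Product team 610/1148 = 53.1%, the Platform team 503/1197 = 42.0% → the Product team
The Platform team wins each ticket group but the Product team wins overall — the comparison reverses. The Platform team's tickets skew toward P1, which has a lower base rate.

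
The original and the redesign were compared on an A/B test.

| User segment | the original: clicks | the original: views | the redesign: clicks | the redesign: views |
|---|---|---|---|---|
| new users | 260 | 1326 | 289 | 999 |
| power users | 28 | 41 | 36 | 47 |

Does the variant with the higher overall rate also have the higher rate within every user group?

New users: the original 260/1326 = 19.6%, the redesign 289/999 = 28.9% → the redesign
Power users: the original 28/41 = 68.3%, the redesign 36/47 = 76.6% → the redesign
Overall: the original 288/1367 = 21.1%, the redesign 325/1046 = 31.1% → the redesign
The redesign wins overall and in every user group — no reversal.

Yes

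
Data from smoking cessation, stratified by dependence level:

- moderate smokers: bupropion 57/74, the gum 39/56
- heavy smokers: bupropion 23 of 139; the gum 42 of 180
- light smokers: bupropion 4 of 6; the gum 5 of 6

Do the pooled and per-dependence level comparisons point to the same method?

No

Moderate smokers: bupropion 57/74 = 77.0%, the gum 39/56 = 69.6% → bupropion
Heavy smokers: bupropion 23/139 = 16.5%, the gum 42/180 = 23.3% → the gum
Light smokers: bupropion 4/6 = 66.7%, the gum 5/6 = 83.3% → the gum
Overall: bupropion 84/219 = 38.4%, the gum 86/242 = 35.5% → bupropion
Neither sweeps: bupropion wins 1 of 3 groups, the gum wins 2. Bupropion wins overall but not every group — no Simpson reversal.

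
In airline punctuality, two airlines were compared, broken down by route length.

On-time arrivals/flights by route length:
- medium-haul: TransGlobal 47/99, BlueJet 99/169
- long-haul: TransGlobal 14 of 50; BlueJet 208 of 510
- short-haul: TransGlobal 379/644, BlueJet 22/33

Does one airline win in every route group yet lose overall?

Medium-haul: TransGlobal 47/99 = 47.5%, BlueJet 99/169 = 58.6% → BlueJet
Long-haul: TransGlobal 14/50 = 28.0%, BlueJet 208/510 = 40.8% → BlueJet
Short-haul: TransGlobal 379/644 = 58.9%, BlueJet 22/33 = 66.7% → BlueJet
Overall: TransGlobal 440/793 = 55.5%, BlueJet 329/712 = 46.2% → TransGlobal
BlueJet wins each route group but TransGlobal wins overall — the comparison reverses. BlueJet's flights skew toward long-haul, which has a lower base rate.

Yes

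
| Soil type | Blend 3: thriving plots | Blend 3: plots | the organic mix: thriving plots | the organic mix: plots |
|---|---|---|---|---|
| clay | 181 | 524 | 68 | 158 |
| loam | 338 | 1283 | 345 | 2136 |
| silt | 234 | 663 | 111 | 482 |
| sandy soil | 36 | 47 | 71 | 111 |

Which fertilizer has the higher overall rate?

Blend 3

Clay: Blend 3 181/524 = 34.5%, the organic mix 68/158 = 43.0% → the organic mix
Loam: Blend 3 338/1283 = 26.3%, the organic mix 345/2136 = 16.2% → Blend 3
Silt: Blend 3 234/663 = 35.3%, the organic mix 111/482 = 23.0% → Blend 3
Sandy soil: Blend 3 36/47 = 76.6%, the organic mix 71/111 = 64.0% → Blend 3
Overall: Blend 3 789/2517 = 31.3%, the organic mix 595/2887 = 20.6% → Blend 3
(Neither sweeps every soil group, but Blend 3 has the higher pooled rate.)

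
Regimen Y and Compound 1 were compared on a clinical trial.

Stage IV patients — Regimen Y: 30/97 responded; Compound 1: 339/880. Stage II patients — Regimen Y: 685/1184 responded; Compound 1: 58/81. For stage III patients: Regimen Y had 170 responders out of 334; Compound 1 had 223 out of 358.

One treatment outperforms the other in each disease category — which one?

Stage IV: Regimen Y 30/97 = 30.9%, Compound 1 339/880 = 38.5% → Compound 1
Stage II: Regimen Y 685/1184 = 57.9%, Compound 1 58/81 = 71.6% → Compound 1
Stage III: Regimen Y 170/334 = 50.9%, Compound 1 223/358 = 62.3% → Compound 1
Compound 1 has the higher rate in all 3 groups.

Compound 1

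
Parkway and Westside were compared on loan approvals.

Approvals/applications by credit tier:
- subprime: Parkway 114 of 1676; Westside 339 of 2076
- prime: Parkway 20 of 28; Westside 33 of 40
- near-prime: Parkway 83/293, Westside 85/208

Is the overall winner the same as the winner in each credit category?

Subprime: Parkway 114/1676 = 6.8%, Westside 339/2076 = 16.3% → Westside
Prime: Parkway 20/28 = 71.4%, Westside 33/40 = 82.5% → Westside
Near-prime: Parkway 83/293 = 28.3%, Westside 85/208 = 40.9% → Westside
Overall: Parkway 217/1997 = 10.9%, Westside 457/2324 = 19.7% → Westside
Westside wins overall and in every credit group — no reversal.

Yes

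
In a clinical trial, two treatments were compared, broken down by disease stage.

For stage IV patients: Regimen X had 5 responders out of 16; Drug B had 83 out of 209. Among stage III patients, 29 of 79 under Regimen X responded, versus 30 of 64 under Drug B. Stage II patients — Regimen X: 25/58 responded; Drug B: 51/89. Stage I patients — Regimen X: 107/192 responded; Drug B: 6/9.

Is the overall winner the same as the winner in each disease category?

Stage IV: Regimen X 5/16 = 31.2%, Drug B 83/209 = 39.7% → Drug B
Stage III: Regimen X 29/79 = 36.7%, Drug B 30/64 = 46.9% → Drug B
Stage II: Regimen X 25/58 = 43.1%, Drug B 51/89 = 57.3% → Drug B
Stage I: Regimen X 107/192 = 55.7%, Drug B 6/9 = 66.7% → Drug B
Overall: Regimen X 166/345 = 48.1%, Drug B 170/371 = 45.8% → Regimen X
Drug B wins each disease group but Regimen X wins overall — the comparison reverses. Drug B's patients skew toward stage IV, which has a lower base rate.

No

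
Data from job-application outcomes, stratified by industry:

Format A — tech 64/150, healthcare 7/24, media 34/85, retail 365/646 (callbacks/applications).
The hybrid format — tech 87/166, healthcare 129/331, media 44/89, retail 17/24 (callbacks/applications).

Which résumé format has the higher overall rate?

Tech: Format A 64/150 = 42.7%, the hybrid format 87/166 = 52.4% → the hybrid format
Healthcare: Format A 7/24 = 29.2%, the hybrid format 129/331 = 39.0% → the hybrid format
Media: Format A 34/85 = 40.0%, the hybrid format 44/89 = 49.4% → the hybrid format
Retail: Format A 365/646 = 56.5%, the hybrid format 17/24 = 70.8% → the hybrid format
Overall: Format A 470/905 = 51.9%, the hybrid format 277/610 = 45.4% → Format A
(The hybrid format wins every industry group but Format A wins overall — the hybrid format's applications skew toward the low-rate healthcare group.)

Format A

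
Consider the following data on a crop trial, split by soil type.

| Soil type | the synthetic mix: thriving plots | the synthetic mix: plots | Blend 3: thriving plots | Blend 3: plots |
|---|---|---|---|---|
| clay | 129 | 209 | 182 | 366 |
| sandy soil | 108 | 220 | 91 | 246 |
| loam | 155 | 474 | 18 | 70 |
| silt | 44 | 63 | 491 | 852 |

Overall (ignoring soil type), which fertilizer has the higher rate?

Blend 3

Clay: the synthetic mix 129/209 = 61.7%, Blend 3 182/366 = 49.7% → the synthetic mix
Sandy soil: the synthetic mix 108/220 = 49.1%, Blend 3 91/246 = 37.0% → the synthetic mix
Loam: the synthetic mix 155/474 = 32.7%, Blend 3 18/70 = 25.7% → the synthetic mix
Silt: the synthetic mix 44/63 = 69.8%, Blend 3 491/852 = 57.6% → the synthetic mix
Overall: the synthetic mix 436/966 = 45.1%, Blend 3 782/1534 = 51.0% → Blend 3
(The synthetic mix wins every soil group but Blend 3 wins overall — the synthetic mix's plots skew toward the low-rate loam group.)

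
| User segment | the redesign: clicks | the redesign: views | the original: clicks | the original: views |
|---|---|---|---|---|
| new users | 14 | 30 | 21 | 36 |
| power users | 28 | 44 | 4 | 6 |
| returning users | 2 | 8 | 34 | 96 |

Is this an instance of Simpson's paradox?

New users: the redesign 14/30 = 46.7%, the original 21/36 = 58.3% → the original
Power users: the redesign 28/44 = 63.6%, the original 4/6 = 66.7% → the original
Returning users: the redesign 2/8 = 25.0%, the original 34/96 = 35.4% → the original
Overall: the redesign 44/82 = 53.7%, the original 59/138 = 42.8% → the redesign
The original wins each user group but the redesign wins overall — the comparison reverses. The original's views skew toward returning users, which has a lower base rate.

Yes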